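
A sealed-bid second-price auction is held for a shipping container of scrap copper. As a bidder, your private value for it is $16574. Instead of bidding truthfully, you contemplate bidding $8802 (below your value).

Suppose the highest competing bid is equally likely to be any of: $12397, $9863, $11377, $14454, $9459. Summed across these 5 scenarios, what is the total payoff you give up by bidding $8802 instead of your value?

$25320

The deviation costs you only when the competing bid falls strictly between $8802 and $16574; elsewhere both bids give the same outcome.
$12397: truthful payoff $4177, deviation payoff $0 → loss $4177.
$9863: truthful payoff $6711, deviation payoff $0 → loss $6711.
$11377: truthful payoff $5197, deviation payoff $0 → loss $5197.
$14454: truthful payoff $2120, deviation payoff $0 → loss $2120.
$9459: truthful payoff $7115, deviation payoff $0 → loss $7115.
Total loss = $4177 + $6711 + $5197 + $2120 + $7115 = $25320.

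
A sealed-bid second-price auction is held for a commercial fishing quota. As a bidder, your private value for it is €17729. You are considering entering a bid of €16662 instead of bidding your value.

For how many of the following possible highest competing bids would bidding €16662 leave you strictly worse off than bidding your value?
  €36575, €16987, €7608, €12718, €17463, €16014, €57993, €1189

The deviation hurts exactly when the highest competing bid lies strictly between €16662 and €17729 — underbidding then forfeits a profitable win.
€36575: above both → same outcome either way.
€16987: inside the interval → strictly worse (loss €742).
€7608: below both → same outcome either way.
€12718: below both → same outcome either way.
€17463: inside the interval → strictly worse (loss €266).
€16014: below both → same outcome either way.
€57993: above both → same outcome either way.
€1189: below both → same outcome either way.
Count: 2.

2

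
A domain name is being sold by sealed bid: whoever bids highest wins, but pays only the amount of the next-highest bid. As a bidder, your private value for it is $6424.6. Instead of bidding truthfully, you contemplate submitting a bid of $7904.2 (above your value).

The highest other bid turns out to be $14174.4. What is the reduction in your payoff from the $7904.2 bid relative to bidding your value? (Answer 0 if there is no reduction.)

Bidding your value $6424.6: you lose (since $6424.6 < $14174.4). Payoff $0.
Bidding $7904.2: you lose. Payoff $0.
Difference = $0 − $0 = $0; both bids lead to the same outcome because the competing bid is above both your value and your alternative bid.
Because the price is fixed by the runner-up's bid, deviating from your value can only change a good outcome into a bad one — never the reverse.

$0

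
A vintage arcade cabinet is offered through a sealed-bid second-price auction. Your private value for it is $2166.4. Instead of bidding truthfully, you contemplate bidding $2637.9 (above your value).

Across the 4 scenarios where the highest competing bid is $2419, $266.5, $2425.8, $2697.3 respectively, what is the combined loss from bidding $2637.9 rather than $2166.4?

The deviation costs you only when the competing bid falls strictly between $2166.4 and $2637.9; elsewhere both bids give the same outcome.
$2419: truthful payoff $0, deviation payoff −$252.6 → loss $252.6.
$266.5: outcomes coincide → loss $0.
$2425.8: truthful payoff $0, deviation payoff −$259.4 → loss $259.4.
$2697.3: outcomes coincide → loss $0.
Total loss = $252.6 + $259.4 = $512.

$512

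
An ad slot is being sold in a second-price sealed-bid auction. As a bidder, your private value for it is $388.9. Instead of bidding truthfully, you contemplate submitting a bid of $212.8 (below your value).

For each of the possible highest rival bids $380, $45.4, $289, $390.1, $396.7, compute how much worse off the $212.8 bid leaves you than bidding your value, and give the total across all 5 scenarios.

$108.8

The deviation costs you only when the competing bid falls strictly between $212.8 and $388.9; elsewhere both bids give the same outcome.
$380: truthful payoff $8.9, deviation payoff $0 → loss $8.9.
$45.4: outcomes coincide → loss $0.
$289: truthful payoff $99.9, deviation payoff $0 → loss $99.9.
$390.1: outcomes coincide → loss $0.
$396.7: outcomes coincide → loss $0.
Total loss = $8.9 + $99.9 = $108.8.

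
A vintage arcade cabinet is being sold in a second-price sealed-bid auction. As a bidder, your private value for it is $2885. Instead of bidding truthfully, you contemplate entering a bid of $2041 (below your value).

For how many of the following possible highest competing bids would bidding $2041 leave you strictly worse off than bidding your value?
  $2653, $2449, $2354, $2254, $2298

The deviation hurts exactly when the highest competing bid lies strictly between $2041 and $2885 — underbidding then forfeits a profitable win.
$2653: inside the interval → strictly worse (loss $232).
$2449: inside the interval → strictly worse (loss $436).
$2354: inside the interval → strictly worse (loss $531).
$2254: inside the interval → strictly worse (loss $631).
$2298: inside the interval → strictly worse (loss $587).
Count: 5.

5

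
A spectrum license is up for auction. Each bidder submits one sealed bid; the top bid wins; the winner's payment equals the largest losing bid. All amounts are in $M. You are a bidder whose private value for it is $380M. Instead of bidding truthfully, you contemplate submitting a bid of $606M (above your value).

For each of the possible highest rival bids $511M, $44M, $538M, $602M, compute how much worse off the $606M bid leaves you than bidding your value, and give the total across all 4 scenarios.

$511M

The deviation costs you only when the competing bid falls strictly between $380M and $606M; elsewhere both bids give the same outcome.
$511M: truthful payoff $0M, deviation payoff −$131M → loss $131M.
$44M: outcomes coincide → loss $0M.
$538M: truthful payoff $0M, deviation payoff −$158M → loss $158M.
$602M: truthful payoff $0M, deviation payoff −$222M → loss $222M.
Total loss = $131M + $158M + $222M = $511M.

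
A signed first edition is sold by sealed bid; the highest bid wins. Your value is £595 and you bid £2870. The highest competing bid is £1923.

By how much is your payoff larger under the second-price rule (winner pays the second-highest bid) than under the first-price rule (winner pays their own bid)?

You have the highest bid, so you win under either rule.
Second-price: pay £1923 → payoff −£1328.
First-price: pay your own bid £2870 → payoff −£2275.
Difference = −£1328 − (−£2275) = £947.

£947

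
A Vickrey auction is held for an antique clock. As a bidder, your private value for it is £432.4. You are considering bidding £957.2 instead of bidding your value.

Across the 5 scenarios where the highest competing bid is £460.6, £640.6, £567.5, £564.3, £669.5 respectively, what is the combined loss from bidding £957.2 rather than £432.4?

£740.5

The deviation costs you only when the competing bid falls strictly between £432.4 and £957.2; elsewhere both bids give the same outcome.
£460.6: truthful payoff £0, deviation payoff −£28.2 → loss £28.2.
£640.6: truthful payoff £0, deviation payoff −£208.2 → loss £208.2.
£567.5: truthful payoff £0, deviation payoff −£135.1 → loss £135.1.
£564.3: truthful payoff £0, deviation payoff −£131.9 → loss £131.9.
£669.5: truthful payoff £0, deviation payoff −£237.1 → loss £237.1.
Total loss = £28.2 + £208.2 + £135.1 + £131.9 + £237.1 = £740.5.
Because the price is fixed by the runner-up's bid, deviating from your value can only change a good outcome into a bad one — never the reverse.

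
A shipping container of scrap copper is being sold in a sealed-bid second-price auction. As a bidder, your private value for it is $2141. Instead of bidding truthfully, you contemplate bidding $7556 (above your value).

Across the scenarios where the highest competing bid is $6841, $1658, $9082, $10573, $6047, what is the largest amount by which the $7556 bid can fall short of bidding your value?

$6841: truthful gives $0, deviation gives −$4700 → loss $4700.
$1658: same outcome either way → loss $0.
$9082: same outcome either way → loss $0.
$10573: same outcome either way → loss $0.
$6047: truthful gives $0, deviation gives −$3906 → loss $3906.
Maximum loss: $4700.

$4700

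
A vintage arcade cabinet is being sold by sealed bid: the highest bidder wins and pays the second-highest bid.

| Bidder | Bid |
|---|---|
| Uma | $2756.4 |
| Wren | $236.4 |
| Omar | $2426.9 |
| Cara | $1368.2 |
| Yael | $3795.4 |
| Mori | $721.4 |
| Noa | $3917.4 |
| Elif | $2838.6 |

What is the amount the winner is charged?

Highest bid: Noa at $3917.4, so Noa wins.
Second-highest bid: Yael at $3795.4 — that is the price the winner pays.

$3795.4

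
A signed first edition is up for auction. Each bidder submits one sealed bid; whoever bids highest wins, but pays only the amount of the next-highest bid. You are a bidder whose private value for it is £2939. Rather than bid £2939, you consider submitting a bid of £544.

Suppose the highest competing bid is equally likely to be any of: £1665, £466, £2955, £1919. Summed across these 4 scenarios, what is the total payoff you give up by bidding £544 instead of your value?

£2294

The deviation costs you only when the competing bid falls strictly between £544 and £2939; elsewhere both bids give the same outcome.
£1665: truthful payoff £1274, deviation payoff £0 → loss £1274.
£466: outcomes coincide → loss £0.
£2955: outcomes coincide → loss £0.
£1919: truthful payoff £1020, deviation payoff £0 → loss £1020.
Total loss = £1274 + £1020 = £2294.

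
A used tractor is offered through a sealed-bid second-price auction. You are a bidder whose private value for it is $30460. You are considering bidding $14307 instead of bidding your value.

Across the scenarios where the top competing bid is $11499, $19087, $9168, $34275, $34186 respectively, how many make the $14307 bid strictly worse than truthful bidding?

The deviation hurts exactly when the highest competing bid lies strictly between $14307 and $30460 — underbidding then forfeits a profitable win.
$11499: below both → same outcome either way.
$19087: inside the interval → strictly worse (loss $11373).
$9168: below both → same outcome either way.
$34275: above both → same outcome either way.
$34186: above both → same outcome either way.
Count: 1.

1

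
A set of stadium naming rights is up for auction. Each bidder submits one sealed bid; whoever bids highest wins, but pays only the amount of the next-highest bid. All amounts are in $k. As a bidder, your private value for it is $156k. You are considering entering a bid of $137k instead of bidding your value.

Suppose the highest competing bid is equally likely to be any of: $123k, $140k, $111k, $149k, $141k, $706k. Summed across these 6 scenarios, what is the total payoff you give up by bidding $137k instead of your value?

$38k

The deviation costs you only when the competing bid falls strictly between $137k and $156k; elsewhere both bids give the same outcome.
$123k: outcomes coincide → loss $0k.
$140k: truthful payoff $16k, deviation payoff $0k → loss $16k.
$111k: outcomes coincide → loss $0k.
$149k: truthful payoff $7k, deviation payoff $0k → loss $7k.
$141k: truthful payoff $15k, deviation payoff $0k → loss $15k.
$706k: outcomes coincide → loss $0k.
Total loss = $16k + $7k + $15k = $38k.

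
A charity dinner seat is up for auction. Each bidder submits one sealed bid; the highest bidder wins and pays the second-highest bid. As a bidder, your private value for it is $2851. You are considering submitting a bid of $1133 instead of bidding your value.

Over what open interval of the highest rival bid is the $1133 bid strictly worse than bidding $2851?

If the competing bid is below $1133, both bids win at the same price — no difference.
If it is above $2851, both bids lose — no difference.
If it lies strictly between $1133 and $2851, bidding your value wins at a price below your value (positive payoff) while bidding $1133 loses (payoff 0).
So the deviation strictly hurts on the open interval ($1133, $2851).
In a second-price auction your bid sets only whether you win, not what you pay, so bidding your true value is weakly dominant.

($1133, $2851)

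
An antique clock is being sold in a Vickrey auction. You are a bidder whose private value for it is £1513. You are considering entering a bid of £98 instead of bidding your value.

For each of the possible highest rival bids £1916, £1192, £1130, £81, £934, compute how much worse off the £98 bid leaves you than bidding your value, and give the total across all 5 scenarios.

£1283

The deviation costs you only when the competing bid falls strictly between £98 and £1513; elsewhere both bids give the same outcome.
£1916: outcomes coincide → loss £0.
£1192: truthful payoff £321, deviation payoff £0 → loss £321.
£1130: truthful payoff £383, deviation payoff £0 → loss £383.
£81: outcomes coincide → loss £0.
£934: truthful payoff £579, deviation payoff £0 → loss £579.
Total loss = £321 + £383 + £579 = £1283.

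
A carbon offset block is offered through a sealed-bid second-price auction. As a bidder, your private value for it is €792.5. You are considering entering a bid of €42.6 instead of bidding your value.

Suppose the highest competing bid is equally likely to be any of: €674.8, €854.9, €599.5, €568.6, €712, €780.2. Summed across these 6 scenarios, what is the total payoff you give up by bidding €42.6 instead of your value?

€627.4

The deviation costs you only when the competing bid falls strictly between €42.6 and €792.5; elsewhere both bids give the same outcome.
€674.8: truthful payoff €117.7, deviation payoff €0 → loss €117.7.
€854.9: outcomes coincide → loss €0.
€599.5: truthful payoff €193, deviation payoff €0 → loss €193.
€568.6: truthful payoff €223.9, deviation payoff €0 → loss €223.9.
€712: truthful payoff €80.5, deviation payoff €0 → loss €80.5.
€780.2: truthful payoff €12.3, deviation payoff €0 → loss €12.3.
Total loss = €117.7 + €193 + €223.9 + €80.5 + €12.3 = €627.4.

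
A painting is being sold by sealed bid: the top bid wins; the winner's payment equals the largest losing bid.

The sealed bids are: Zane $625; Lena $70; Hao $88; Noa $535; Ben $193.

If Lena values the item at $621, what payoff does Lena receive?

Highest bid: Zane at $625, so Zane wins.
Second-highest bid: Noa at $535 — that is the price the winner pays.
Lena did not win, so Lena pays nothing and receives nothing: payoff $0.

$0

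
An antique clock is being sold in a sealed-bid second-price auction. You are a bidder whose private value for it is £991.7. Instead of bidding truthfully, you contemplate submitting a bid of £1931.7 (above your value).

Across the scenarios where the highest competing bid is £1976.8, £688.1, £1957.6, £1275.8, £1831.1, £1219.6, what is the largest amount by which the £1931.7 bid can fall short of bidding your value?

£1976.8: same outcome either way → loss £0.
£688.1: same outcome either way → loss £0.
£1957.6: same outcome either way → loss £0.
£1275.8: truthful gives £0, deviation gives −£284.1 → loss £284.1.
£1831.1: truthful gives £0, deviation gives −£839.4 → loss £839.4.
£1219.6: truthful gives £0, deviation gives −£227.9 → loss £227.9.
Maximum loss: £839.4.

£839.4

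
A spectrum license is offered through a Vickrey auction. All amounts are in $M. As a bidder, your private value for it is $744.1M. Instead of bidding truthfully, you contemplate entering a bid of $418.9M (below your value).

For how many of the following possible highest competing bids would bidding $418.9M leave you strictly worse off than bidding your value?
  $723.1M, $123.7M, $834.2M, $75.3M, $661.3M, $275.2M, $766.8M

The deviation hurts exactly when the highest competing bid lies strictly between $418.9M and $744.1M — underbidding then forfeits a profitable win.
$723.1M: inside the interval → strictly worse (loss $21M).
$123.7M: below both → same outcome either way.
$834.2M: above both → same outcome either way.
$75.3M: below both → same outcome either way.
$661.3M: inside the interval → strictly worse (loss $82.8M).
$275.2M: below both → same outcome either way.
$766.8M: above both → same outcome either way.
Count: 2.

2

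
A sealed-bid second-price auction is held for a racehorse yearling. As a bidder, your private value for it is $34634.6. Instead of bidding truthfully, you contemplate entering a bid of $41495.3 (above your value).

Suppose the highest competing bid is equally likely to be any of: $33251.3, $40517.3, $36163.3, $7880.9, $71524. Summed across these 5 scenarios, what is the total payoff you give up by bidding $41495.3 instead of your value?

$7411.4

The deviation costs you only when the competing bid falls strictly between $34634.6 and $41495.3; elsewhere both bids give the same outcome.
$33251.3: outcomes coincide → loss $0.
$40517.3: truthful payoff $0, deviation payoff −$5882.7 → loss $5882.7.
$36163.3: truthful payoff $0, deviation payoff −$1528.7 → loss $1528.7.
$7880.9: outcomes coincide → loss $0.
$71524: outcomes coincide → loss $0.
Total loss = $5882.7 + $1528.7 = $7411.4.
Truthful bidding weakly dominates here: raising your bid can only win items priced above your value, and lowering it can only forfeit items priced below.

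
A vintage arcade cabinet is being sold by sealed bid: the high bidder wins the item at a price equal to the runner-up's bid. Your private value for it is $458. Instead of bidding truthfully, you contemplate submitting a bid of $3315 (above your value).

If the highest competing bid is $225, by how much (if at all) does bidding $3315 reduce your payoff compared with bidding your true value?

$0

Bidding your value $458: you win (since $458 > $225) and pay $225. Payoff $233.
Bidding $3315: you win and pay $225. Payoff $458 − $225 = $233.
Difference = $233 − $233 = $0; both bids lead to the same outcome because the competing bid is below both your value and your alternative bid.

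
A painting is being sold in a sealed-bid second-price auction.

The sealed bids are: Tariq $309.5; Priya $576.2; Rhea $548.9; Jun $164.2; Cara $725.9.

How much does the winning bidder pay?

Highest bid: Cara at $725.9, so Cara wins.
Second-highest bid: Priya at $576.2 — that is the price the winner pays.

$576.2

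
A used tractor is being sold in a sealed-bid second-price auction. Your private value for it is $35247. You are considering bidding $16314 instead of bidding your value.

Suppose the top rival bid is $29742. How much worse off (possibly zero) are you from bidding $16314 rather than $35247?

Bidding your value $35247: you win (since $35247 > $29742) and pay $29742. Payoff $5505.
Bidding $16314: you lose. Payoff $0.
The competing bid $29742 lies between your shaded bid and your value, so underbidding forfeits an item you could have won at a profitable price.
Loss from deviating = $5505 − ($0) = $5505.

$5505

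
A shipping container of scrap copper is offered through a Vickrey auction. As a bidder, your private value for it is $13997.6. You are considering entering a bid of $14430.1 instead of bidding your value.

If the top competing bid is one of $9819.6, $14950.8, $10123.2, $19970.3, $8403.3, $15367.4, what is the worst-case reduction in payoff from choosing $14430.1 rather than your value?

$9819.6: same outcome either way → loss $0.
$14950.8: same outcome either way → loss $0.
$10123.2: same outcome either way → loss $0.
$19970.3: same outcome either way → loss $0.
$8403.3: same outcome either way → loss $0.
$15367.4: same outcome either way → loss $0.
Maximum loss: $0.

$0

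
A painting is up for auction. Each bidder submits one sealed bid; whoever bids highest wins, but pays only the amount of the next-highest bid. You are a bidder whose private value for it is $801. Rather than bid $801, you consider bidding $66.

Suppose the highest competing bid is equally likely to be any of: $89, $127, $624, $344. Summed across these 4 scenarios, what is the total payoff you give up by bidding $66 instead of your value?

The deviation costs you only when the competing bid falls strictly between $66 and $801; elsewhere both bids give the same outcome.
$89: truthful payoff $712, deviation payoff $0 → loss $712.
$127: truthful payoff $674, deviation payoff $0 → loss $674.
$624: truthful payoff $177, deviation payoff $0 → loss $177.
$344: truthful payoff $457, deviation payoff $0 → loss $457.
Total loss = $712 + $674 + $177 + $457 = $2020.

$2020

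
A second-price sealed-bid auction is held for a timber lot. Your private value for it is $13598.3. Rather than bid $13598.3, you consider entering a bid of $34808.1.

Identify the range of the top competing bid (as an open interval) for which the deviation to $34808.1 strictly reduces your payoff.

If the competing bid is below $13598.3, both bids win at the same price — no difference.
If it is above $34808.1, both bids lose — no difference.
If it lies strictly between $13598.3 and $34808.1, bidding your value loses (payoff 0) while bidding $34808.1 wins at a price above your value (payoff negative).
So the deviation strictly hurts on the open interval ($13598.3, $34808.1).

($13598.3, $34808.1)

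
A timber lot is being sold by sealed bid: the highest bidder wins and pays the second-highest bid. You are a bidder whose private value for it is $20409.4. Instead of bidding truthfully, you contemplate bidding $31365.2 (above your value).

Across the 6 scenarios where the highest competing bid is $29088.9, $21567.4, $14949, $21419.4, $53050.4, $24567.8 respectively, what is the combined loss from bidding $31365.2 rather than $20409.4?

The deviation costs you only when the competing bid falls strictly between $20409.4 and $31365.2; elsewhere both bids give the same outcome.
$29088.9: truthful payoff $0, deviation payoff −$8679.5 → loss $8679.5.
$21567.4: truthful payoff $0, deviation payoff −$1158 → loss $1158.
$14949: outcomes coincide → loss $0.
$21419.4: truthful payoff $0, deviation payoff −$1010 → loss $1010.
$53050.4: outcomes coincide → loss $0.
$24567.8: truthful payoff $0, deviation payoff −$4158.4 → loss $4158.4.
Total loss = $8679.5 + $1158 + $1010 + $4158.4 = $15005.9.

$15005.9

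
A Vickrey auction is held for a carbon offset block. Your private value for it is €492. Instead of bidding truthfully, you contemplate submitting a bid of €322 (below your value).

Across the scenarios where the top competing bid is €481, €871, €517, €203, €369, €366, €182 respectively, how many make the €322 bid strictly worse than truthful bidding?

The deviation hurts exactly when the highest competing bid lies strictly between €322 and €492 — underbidding then forfeits a profitable win.
€481: inside the interval → strictly worse (loss €11).
€871: above both → same outcome either way.
€517: above both → same outcome either way.
€203: below both → same outcome either way.
€369: inside the interval → strictly worse (loss €123).
€366: inside the interval → strictly worse (loss €126).
€182: below both → same outcome either way.
Count: 3.

3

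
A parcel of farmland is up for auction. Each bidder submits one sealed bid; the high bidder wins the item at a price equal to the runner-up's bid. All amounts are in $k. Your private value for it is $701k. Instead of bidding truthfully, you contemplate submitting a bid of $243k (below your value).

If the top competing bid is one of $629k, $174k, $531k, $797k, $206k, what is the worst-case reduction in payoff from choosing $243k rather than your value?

$170k

$629k: truthful gives $72k, deviation gives $0k → loss $72k.
$174k: same outcome either way → loss $0k.
$531k: truthful gives $170k, deviation gives $0k → loss $170k.
$797k: same outcome either way → loss $0k.
$206k: same outcome either way → loss $0k.
Maximum loss: $170k.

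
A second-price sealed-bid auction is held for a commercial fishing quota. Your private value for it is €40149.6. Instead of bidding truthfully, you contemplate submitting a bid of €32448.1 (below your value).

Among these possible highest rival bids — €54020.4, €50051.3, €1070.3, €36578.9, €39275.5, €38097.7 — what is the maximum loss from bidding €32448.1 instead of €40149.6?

€54020.4: same outcome either way → loss €0.
€50051.3: same outcome either way → loss €0.
€1070.3: same outcome either way → loss €0.
€36578.9: truthful gives €3570.7, deviation gives €0 → loss €3570.7.
€39275.5: truthful gives €874.1, deviation gives €0 → loss €874.1.
€38097.7: truthful gives €2051.9, deviation gives €0 → loss €2051.9.
Maximum loss: €3570.7.

€3570.7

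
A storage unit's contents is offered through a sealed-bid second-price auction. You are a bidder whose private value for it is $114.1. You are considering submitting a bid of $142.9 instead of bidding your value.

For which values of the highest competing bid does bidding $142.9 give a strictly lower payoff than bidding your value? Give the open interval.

If the competing bid is below $114.1, both bids win at the same price — no difference.
If it is above $142.9, both bids lose — no difference.
If it lies strictly between $114.1 and $142.9, bidding your value loses (payoff 0) while bidding $142.9 wins at a price above your value (payoff negative).
So the deviation strictly hurts on the open interval ($114.1, $142.9).
In a second-price auction your bid sets only whether you win, not what you pay, so bidding your true value is weakly dominant.

($114.1, $142.9)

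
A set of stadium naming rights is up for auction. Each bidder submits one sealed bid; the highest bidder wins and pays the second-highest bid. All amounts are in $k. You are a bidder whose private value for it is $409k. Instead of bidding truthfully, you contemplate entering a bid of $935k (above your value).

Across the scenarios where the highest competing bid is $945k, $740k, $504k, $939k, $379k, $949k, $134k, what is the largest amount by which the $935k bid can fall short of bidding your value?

$945k: same outcome either way → loss $0k.
$740k: truthful gives $0k, deviation gives −$331k → loss $331k.
$504k: truthful gives $0k, deviation gives −$95k → loss $95k.
$939k: same outcome either way → loss $0k.
$379k: same outcome either way → loss $0k.
$949k: same outcome either way → loss $0k.
$134k: same outcome either way → loss $0k.
Maximum loss: $331k.

$331k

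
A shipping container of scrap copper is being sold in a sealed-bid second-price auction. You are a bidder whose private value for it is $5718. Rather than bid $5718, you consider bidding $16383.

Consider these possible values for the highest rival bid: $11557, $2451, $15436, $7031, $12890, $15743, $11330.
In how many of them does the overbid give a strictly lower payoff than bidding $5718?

The deviation hurts exactly when the highest competing bid lies strictly between $5718 and $16383 — overbidding then wins at a price above your value.
$11557: inside the interval → strictly worse (loss $5839).
$2451: below both → same outcome either way.
$15436: inside the interval → strictly worse (loss $9718).
$7031: inside the interval → strictly worse (loss $1313).
$12890: inside the interval → strictly worse (loss $7172).
$15743: inside the interval → strictly worse (loss $10025).
$11330: inside the interval → strictly worse (loss $5612).
Count: 6.

6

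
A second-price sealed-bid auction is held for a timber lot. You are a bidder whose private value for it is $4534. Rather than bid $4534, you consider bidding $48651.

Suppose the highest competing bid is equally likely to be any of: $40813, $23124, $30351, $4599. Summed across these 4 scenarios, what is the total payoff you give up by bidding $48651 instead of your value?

$80751

The deviation costs you only when the competing bid falls strictly between $4534 and $48651; elsewhere both bids give the same outcome.
$40813: truthful payoff $0, deviation payoff −$36279 → loss $36279.
$23124: truthful payoff $0, deviation payoff −$18590 → loss $18590.
$30351: truthful payoff $0, deviation payoff −$25817 → loss $25817.
$4599: truthful payoff $0, deviation payoff −$65 → loss $65.
Total loss = $36279 + $18590 + $25817 + $65 = $80751.
Because the price is fixed by the runner-up's bid, deviating from your value can only change a good outcome into a bad one — never the reverse.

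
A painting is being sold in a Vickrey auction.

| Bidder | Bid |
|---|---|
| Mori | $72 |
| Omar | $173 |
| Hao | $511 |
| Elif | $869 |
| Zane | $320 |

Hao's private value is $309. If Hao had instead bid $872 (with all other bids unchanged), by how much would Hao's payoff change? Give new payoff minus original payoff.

The highest bid among the other bidders is $869; Hao's bid doesn't change that.
Original bid $511: Hao is not highest (top rival bid is $869); payoff $0.
Alternative bid $872: Hao is highest, pays the top rival bid $869; payoff $309 − $869 = −$560.
Change in payoff = −$560 − ($0) = −$560.

−$560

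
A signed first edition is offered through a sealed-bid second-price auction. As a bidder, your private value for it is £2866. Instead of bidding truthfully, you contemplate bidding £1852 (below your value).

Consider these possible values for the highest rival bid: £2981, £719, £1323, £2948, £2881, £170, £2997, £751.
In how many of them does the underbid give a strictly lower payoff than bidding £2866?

The deviation hurts exactly when the highest competing bid lies strictly between £1852 and £2866 — underbidding then forfeits a profitable win.
£2981: above both → same outcome either way.
£719: below both → same outcome either way.
£1323: below both → same outcome either way.
£2948: above both → same outcome either way.
£2881: above both → same outcome either way.
£170: below both → same outcome either way.
£2997: above both → same outcome either way.
£751: below both → same outcome either way.
Count: 0.

0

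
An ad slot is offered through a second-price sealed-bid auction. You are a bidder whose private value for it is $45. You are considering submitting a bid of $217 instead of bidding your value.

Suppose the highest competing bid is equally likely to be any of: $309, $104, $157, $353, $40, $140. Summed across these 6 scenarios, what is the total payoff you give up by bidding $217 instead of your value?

$266

The deviation costs you only when the competing bid falls strictly between $45 and $217; elsewhere both bids give the same outcome.
$309: outcomes coincide → loss $0.
$104: truthful payoff $0, deviation payoff −$59 → loss $59.
$157: truthful payoff $0, deviation payoff −$112 → loss $112.
$353: outcomes coincide → loss $0.
$40: outcomes coincide → loss $0.
$140: truthful payoff $0, deviation payoff −$95 → loss $95.
Total loss = $59 + $112 + $95 = $266.
In a second-price auction your bid sets only whether you win, not what you pay, so bidding your true value is weakly dominant.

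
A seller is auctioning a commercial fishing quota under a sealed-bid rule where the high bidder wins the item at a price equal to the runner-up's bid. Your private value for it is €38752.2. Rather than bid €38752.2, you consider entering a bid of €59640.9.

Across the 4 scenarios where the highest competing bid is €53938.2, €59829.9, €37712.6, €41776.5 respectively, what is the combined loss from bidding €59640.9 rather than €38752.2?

€18210.3

The deviation costs you only when the competing bid falls strictly between €38752.2 and €59640.9; elsewhere both bids give the same outcome.
€53938.2: truthful payoff €0, deviation payoff −€15186 → loss €15186.
€59829.9: outcomes coincide → loss €0.
€37712.6: outcomes coincide → loss €0.
€41776.5: truthful payoff €0, deviation payoff −€3024.3 → loss €3024.3.
Total loss = €15186 + €3024.3 = €18210.3.
Truthful bidding weakly dominates here: raising your bid can only win items priced above your value, and lowering it can only forfeit items priced below.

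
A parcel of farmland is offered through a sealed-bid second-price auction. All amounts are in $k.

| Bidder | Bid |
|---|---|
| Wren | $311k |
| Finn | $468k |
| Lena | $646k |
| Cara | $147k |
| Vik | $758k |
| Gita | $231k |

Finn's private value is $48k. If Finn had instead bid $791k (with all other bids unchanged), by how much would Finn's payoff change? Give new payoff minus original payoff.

−$710k

The highest bid among the other bidders is $758k; Finn's bid doesn't change that.
Original bid $468k: Finn is not highest (top rival bid is $758k); payoff $0k.
Alternative bid $791k: Finn is highest, pays the top rival bid $758k; payoff $48k − $758k = −$710k.
Change in payoff = −$710k − ($0k) = −$710k.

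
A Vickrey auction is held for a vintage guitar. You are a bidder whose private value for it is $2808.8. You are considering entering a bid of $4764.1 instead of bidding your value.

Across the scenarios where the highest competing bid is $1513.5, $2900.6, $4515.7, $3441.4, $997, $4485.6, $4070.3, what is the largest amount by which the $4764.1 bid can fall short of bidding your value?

$1706.9

$1513.5: same outcome either way → loss $0.
$2900.6: truthful gives $0, deviation gives −$91.8 → loss $91.8.
$4515.7: truthful gives $0, deviation gives −$1706.9 → loss $1706.9.
$3441.4: truthful gives $0, deviation gives −$632.6 → loss $632.6.
$997: same outcome either way → loss $0.
$4485.6: truthful gives $0, deviation gives −$1676.8 → loss $1676.8.
$4070.3: truthful gives $0, deviation gives −$1261.5 → loss $1261.5.
Maximum loss: $1706.9.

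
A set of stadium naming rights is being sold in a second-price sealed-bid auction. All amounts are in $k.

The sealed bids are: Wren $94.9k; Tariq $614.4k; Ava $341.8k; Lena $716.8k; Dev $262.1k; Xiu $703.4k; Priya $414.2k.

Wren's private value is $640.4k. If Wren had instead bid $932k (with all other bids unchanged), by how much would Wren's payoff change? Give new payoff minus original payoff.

−$76.4k

The highest bid among the other bidders is $716.8k; Wren's bid doesn't change that.
Original bid $94.9k: Wren is not highest (top rival bid is $716.8k); payoff $0k.
Alternative bid $932k: Wren is highest, pays the top rival bid $716.8k; payoff $640.4k − $716.8k = −$76.4k.
Change in payoff = −$76.4k − ($0k) = −$76.4k.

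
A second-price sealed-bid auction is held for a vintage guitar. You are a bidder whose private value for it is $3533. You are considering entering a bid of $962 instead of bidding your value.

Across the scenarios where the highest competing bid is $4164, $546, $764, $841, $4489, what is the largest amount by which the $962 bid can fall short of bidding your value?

$0

$4164: same outcome either way → loss $0.
$546: same outcome either way → loss $0.
$764: same outcome either way → loss $0.
$841: same outcome either way → loss $0.
$4489: same outcome either way → loss $0.
Maximum loss: $0.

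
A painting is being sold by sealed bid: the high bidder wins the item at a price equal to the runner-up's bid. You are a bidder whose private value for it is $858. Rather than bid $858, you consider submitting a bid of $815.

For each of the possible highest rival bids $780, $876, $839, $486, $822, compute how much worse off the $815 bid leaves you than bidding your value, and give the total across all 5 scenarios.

The deviation costs you only when the competing bid falls strictly between $815 and $858; elsewhere both bids give the same outcome.
$780: outcomes coincide → loss $0.
$876: outcomes coincide → loss $0.
$839: truthful payoff $19, deviation payoff $0 → loss $19.
$486: outcomes coincide → loss $0.
$822: truthful payoff $36, deviation payoff $0 → loss $36.
Total loss = $19 + $36 = $55.
In a second-price auction your bid sets only whether you win, not what you pay, so bidding your true value is weakly dominant.

$55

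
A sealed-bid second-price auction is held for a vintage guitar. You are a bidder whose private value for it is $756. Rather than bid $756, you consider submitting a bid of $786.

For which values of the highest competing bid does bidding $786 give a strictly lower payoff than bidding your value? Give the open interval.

If the competing bid is below $756, both bids win at the same price — no difference.
If it is above $786, both bids lose — no difference.
If it lies strictly between $756 and $786, bidding your value loses (payoff 0) while bidding $786 wins at a price above your value (payoff negative).
So the deviation strictly hurts on the open interval ($756, $786).
In a second-price auction your bid sets only whether you win, not what you pay, so bidding your true value is weakly dominant.

($756, $786)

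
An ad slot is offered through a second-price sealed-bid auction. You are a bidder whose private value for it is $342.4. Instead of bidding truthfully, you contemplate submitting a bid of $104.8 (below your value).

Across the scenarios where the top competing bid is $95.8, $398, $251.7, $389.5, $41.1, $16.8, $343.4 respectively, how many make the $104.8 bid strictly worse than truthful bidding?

The deviation hurts exactly when the highest competing bid lies strictly between $104.8 and $342.4 — underbidding then forfeits a profitable win.
$95.8: below both → same outcome either way.
$398: above both → same outcome either way.
$251.7: inside the interval → strictly worse (loss $90.7).
$389.5: above both → same outcome either way.
$41.1: below both → same outcome either way.
$16.8: below both → same outcome either way.
$343.4: above both → same outcome either way.
Count: 1.

1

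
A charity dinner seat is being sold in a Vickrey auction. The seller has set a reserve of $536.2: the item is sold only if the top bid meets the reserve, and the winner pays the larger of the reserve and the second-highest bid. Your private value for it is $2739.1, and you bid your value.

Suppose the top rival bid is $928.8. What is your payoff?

$1810.3

Your bid $2739.1 is the highest and exceeds the reserve.
Price = max(second-highest bid, reserve) = max($928.8, $536.2) = $928.8.
Payoff = $2739.1 − $928.8 = $1810.3.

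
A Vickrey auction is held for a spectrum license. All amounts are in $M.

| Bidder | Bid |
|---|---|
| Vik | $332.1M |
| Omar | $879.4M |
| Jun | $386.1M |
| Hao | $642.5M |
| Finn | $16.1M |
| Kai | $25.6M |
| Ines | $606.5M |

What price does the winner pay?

$642.5M

Highest bid: Omar at $879.4M, so Omar wins.
Second-highest bid: Hao at $642.5M — that is the price the winner pays.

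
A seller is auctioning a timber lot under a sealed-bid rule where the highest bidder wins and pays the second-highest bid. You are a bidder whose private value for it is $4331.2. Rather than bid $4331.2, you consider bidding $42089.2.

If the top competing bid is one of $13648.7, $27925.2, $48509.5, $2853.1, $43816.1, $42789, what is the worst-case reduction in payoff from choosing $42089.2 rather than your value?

$23594

$13648.7: truthful gives $0, deviation gives −$9317.5 → loss $9317.5.
$27925.2: truthful gives $0, deviation gives −$23594 → loss $23594.
$48509.5: same outcome either way → loss $0.
$2853.1: same outcome either way → loss $0.
$43816.1: same outcome either way → loss $0.
$42789: same outcome either way → loss $0.
Maximum loss: $23594.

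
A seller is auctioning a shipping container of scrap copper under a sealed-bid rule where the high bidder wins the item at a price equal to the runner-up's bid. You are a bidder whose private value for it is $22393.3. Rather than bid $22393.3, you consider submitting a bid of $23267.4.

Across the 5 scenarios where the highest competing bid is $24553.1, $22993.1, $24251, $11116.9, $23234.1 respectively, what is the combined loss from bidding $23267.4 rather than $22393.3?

The deviation costs you only when the competing bid falls strictly between $22393.3 and $23267.4; elsewhere both bids give the same outcome.
$24553.1: outcomes coincide → loss $0.
$22993.1: truthful payoff $0, deviation payoff −$599.8 → loss $599.8.
$24251: outcomes coincide → loss $0.
$11116.9: outcomes coincide → loss $0.
$23234.1: truthful payoff $0, deviation payoff −$840.8 → loss $840.8.
Total loss = $599.8 + $840.8 = $1440.6.

$1440.6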